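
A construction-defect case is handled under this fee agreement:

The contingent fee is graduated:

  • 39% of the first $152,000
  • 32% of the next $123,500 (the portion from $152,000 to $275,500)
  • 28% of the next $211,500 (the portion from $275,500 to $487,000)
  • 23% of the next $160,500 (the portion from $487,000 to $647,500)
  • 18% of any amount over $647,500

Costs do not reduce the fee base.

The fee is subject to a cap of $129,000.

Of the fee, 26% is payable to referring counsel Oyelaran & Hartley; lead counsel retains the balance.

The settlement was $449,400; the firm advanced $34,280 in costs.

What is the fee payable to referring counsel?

$33,540.00

Fee base is the gross recovery, $449,400; costs are reimbursed separately.
First $152,000 at 39% = $59,280.00
Next $123,500 at 32% = $39,520.00
Remaining $173,900 at 28% = $48,692.00
Fee: $59,280.00 + $39,520.00 + $48,692.00 = $147,492.00
$147,492.00 exceeds the $129,000 cap, so the fee is capped at $129,000.00.
Referral share: 26% of $129,000.00 = $33,540.00; lead counsel retains $129,000.00 − $33,540.00 = $95,460.00.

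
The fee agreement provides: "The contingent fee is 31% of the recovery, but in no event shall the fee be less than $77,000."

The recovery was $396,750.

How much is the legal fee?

$122,992.50

31% of $396,750 = $122,992.50
That exceeds the $77,000 minimum.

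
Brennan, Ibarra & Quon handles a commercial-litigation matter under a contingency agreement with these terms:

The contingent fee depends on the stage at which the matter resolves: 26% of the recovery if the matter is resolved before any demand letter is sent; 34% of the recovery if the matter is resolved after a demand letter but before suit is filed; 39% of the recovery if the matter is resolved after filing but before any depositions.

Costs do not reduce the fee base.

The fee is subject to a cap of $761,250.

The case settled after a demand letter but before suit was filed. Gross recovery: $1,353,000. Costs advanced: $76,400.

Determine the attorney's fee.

Fee base is the gross recovery, $1,353,000; costs are reimbursed separately.
The matter settled after a demand letter but before suit was filed, so the 34% rate applies.
$1,353,000 × 34% = $460,020.00
$460,020.00 is under the $761,250 cap.

$460,020.00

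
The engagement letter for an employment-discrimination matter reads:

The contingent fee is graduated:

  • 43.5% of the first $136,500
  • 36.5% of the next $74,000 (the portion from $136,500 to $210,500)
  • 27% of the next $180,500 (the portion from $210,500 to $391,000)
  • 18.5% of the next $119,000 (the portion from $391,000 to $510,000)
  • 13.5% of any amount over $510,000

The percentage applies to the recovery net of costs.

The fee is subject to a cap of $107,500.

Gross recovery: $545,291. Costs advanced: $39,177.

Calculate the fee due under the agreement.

$107,500.00

Fee base (net of costs): $545,291 − $39,177 = $506,114
First $136,500 at 43.5% = $59,377.50
Next $74,000 at 36.5% = $27,010.00
Next $180,500 at 27% = $48,735.00
Remaining $115,114 at 18.5% = $21,296.09
Fee: $59,377.50 + $27,010.00 + $48,735.00 + $21,296.09 = $156,418.59
$156,418.59 exceeds the $107,500 cap, so the fee is capped at $107,500.00.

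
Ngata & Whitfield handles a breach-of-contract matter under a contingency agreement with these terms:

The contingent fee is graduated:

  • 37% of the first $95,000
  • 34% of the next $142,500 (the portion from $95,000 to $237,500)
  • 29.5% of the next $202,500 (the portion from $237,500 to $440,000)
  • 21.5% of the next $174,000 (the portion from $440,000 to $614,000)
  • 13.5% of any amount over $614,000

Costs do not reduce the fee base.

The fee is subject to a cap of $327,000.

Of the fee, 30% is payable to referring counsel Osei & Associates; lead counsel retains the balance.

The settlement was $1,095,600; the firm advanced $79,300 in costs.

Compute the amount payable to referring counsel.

Fee base is the gross recovery, $1,095,600; costs are reimbursed separately.
First $95,000 at 37% = $35,150.00
Next $142,500 at 34% = $48,450.00
Next $202,500 at 29.5% = $59,737.50
Next $174,000 at 21.5% = $37,410.00
Remaining $481,600 at 13.5% = $65,016.00
Fee: $35,150.00 + $48,450.00 + $59,737.50 + $37,410.00 + $65,016.00 = $245,763.50
$245,763.50 is under the $327,000 cap.
Referral share: 30% of $245,763.50 = $73,729.05; lead counsel retains $245,763.50 − $73,729.05 = $172,034.45.

$73,729.05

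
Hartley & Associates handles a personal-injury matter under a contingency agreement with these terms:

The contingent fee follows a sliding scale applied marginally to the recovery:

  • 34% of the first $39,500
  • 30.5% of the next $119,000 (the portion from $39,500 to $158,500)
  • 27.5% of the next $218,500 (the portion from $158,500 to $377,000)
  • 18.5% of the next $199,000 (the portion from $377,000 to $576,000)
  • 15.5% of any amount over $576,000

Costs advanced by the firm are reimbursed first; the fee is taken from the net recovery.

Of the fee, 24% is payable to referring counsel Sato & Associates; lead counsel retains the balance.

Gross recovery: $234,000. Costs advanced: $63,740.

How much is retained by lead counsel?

Fee base (net of costs): $234,000 − $63,740 = $170,260
First $39,500 at 34% = $13,430.00
Next $119,000 at 30.5% = $36,295.00
Remaining $11,760 at 27.5% = $3,234.00
Fee: $13,430.00 + $36,295.00 + $3,234.00 = $52,959.00
Referral share: 24% of $52,959.00 = $12,710.16; lead counsel retains $52,959.00 − $12,710.16 = $40,248.84.

$40,248.84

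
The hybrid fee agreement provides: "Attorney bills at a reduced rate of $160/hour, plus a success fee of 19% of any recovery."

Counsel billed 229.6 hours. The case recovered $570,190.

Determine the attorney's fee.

$145,072.10

Hourly: 229.6 × $160 = $36,736.00
Success fee: 19% of $570,190 = $108,336.10
Total: $36,736.00 + $108,336.10 = $145,072.10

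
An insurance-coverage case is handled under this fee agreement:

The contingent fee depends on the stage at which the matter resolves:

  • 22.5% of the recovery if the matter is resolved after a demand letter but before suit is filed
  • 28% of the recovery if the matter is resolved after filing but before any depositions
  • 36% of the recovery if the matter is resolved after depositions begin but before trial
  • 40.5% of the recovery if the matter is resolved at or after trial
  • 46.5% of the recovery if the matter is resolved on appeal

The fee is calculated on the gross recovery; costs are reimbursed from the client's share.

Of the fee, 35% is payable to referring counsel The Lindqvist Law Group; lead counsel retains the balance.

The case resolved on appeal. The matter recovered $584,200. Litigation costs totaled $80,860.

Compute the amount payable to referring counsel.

Fee base is the gross recovery, $584,200; costs are reimbursed separately.
The matter resolved on appeal, so the 46.5% rate applies.
$584,200 × 46.5% = $271,653.00
Referral share: 35% of $271,653.00 = $95,078.55; lead counsel retains $271,653.00 − $95,078.55 = $176,574.45.

$95,078.55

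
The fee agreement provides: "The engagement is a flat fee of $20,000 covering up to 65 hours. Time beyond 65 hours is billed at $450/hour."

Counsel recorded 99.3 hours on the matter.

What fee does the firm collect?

$35,435.00

Flat fee: $20,000.00
Excess hours: 99.3 − 65 = 34.3
Overrun: 34.3 × $450 = $15,435.00
Total: $20,000.00 + $15,435.00 = $35,435.00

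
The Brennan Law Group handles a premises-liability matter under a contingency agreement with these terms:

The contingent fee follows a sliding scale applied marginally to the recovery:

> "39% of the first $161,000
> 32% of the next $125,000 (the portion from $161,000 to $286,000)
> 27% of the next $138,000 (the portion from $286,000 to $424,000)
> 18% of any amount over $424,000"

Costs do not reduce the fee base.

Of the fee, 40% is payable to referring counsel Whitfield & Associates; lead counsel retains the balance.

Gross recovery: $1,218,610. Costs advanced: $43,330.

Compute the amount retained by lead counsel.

$169,847.88

Fee base is the gross recovery, $1,218,610; costs are reimbursed separately.
First $161,000 at 39% = $62,790.00
Next $125,000 at 32% = $40,000.00
Next $138,000 at 27% = $37,260.00
Remaining $794,610 at 18% = $143,029.80
Fee: $62,790.00 + $40,000.00 + $37,260.00 + $143,029.80 = $283,079.80
Referral share: 40% of $283,079.80 = $113,231.92; lead counsel retains $283,079.80 − $113,231.92 = $169,847.88.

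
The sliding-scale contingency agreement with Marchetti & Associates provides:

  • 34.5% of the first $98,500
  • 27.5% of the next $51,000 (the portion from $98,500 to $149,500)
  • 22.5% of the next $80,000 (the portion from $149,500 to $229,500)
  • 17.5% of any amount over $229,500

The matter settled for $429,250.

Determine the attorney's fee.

$100,963.75

First $98,500 at 34.5% = $33,982.50
Next $51,000 at 27.5% = $14,025.00
Next $80,000 at 22.5% = $18,000.00
Remaining $199,750 at 17.5% = $34,956.25
Fee: $33,982.50 + $14,025.00 + $18,000.00 + $34,956.25 = $100,963.75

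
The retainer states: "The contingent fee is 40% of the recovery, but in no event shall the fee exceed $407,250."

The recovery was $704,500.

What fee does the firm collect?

40% of $704,500 = $281,800.00
That is under the $407,250 cap.

$281,800.00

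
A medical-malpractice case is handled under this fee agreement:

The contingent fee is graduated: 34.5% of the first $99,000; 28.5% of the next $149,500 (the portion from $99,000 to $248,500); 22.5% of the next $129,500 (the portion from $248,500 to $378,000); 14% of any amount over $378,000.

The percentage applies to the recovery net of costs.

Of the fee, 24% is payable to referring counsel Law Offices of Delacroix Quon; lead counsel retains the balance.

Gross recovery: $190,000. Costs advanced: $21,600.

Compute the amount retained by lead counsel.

Fee base (net of costs): $190,000 − $21,600 = $168,400
First $99,000 at 34.5% = $34,155.00
Remaining $69,400 at 28.5% = $19,779.00
Fee: $34,155.00 + $19,779.00 = $53,934.00
Referral share: 24% of $53,934.00 = $12,944.16; lead counsel retains $53,934.00 − $12,944.16 = $40,989.84.

$40,989.84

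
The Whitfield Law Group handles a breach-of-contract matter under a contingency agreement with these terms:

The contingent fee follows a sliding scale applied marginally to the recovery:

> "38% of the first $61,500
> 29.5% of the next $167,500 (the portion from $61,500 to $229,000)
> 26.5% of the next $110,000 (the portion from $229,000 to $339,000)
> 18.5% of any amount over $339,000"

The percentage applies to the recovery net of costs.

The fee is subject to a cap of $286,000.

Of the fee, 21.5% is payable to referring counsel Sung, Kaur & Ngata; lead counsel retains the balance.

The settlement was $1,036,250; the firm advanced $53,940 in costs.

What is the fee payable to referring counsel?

Fee base (net of costs): $1,036,250 − $53,940 = $982,310
First $61,500 at 38% = $23,370.00
Next $167,500 at 29.5% = $49,412.50
Next $110,000 at 26.5% = $29,150.00
Remaining $643,310 at 18.5% = $119,012.35
Fee: $23,370.00 + $49,412.50 + $29,150.00 + $119,012.35 = $220,944.85
$220,944.85 is under the $286,000 cap.
Referral share: 21.5% of $220,944.85 = $47,503.14; lead counsel retains $220,944.85 − $47,503.14 = $173,441.71.

$47,503.14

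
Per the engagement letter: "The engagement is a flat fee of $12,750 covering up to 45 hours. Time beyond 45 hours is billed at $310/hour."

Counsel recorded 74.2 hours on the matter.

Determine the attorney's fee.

$21,802.00

Flat fee: $12,750.00
Excess hours: 74.2 − 45 = 29.2
Overrun: 29.2 × $310 = $9,052.00
Total: $12,750.00 + $9,052.00 = $21,802.00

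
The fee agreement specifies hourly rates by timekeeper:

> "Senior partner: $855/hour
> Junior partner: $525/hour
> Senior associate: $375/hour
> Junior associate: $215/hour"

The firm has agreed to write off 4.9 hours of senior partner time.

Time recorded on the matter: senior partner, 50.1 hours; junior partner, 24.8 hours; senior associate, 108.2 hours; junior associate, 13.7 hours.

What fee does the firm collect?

Senior partner: 50.1 × $855 = $42,835.50
Junior partner: 24.8 × $525 = $13,020.00
Senior associate: 108.2 × $375 = $40,575.00
Junior associate: 13.7 × $215 = $2,945.50
Subtotal: $99,376.00
Write-off: 4.9 × $855 = $4,189.50
Total: $99,376.00 − $4,189.50 = $95,186.50

$95,186.50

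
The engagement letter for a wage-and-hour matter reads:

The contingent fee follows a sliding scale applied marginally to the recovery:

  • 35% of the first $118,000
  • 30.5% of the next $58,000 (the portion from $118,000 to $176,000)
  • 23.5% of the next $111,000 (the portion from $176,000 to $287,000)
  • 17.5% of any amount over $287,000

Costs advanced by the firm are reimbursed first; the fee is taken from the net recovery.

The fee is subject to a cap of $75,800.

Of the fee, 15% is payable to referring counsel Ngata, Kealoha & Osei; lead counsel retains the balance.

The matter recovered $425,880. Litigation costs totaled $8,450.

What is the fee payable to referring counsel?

Fee base (net of costs): $425,880 − $8,450 = $417,430
First $118,000 at 35% = $41,300.00
Next $58,000 at 30.5% = $17,690.00
Next $111,000 at 23.5% = $26,085.00
Remaining $130,430 at 17.5% = $22,825.25
Fee: $41,300.00 + $17,690.00 + $26,085.00 + $22,825.25 = $107,900.25
$107,900.25 exceeds the $75,800 cap, so the fee is capped at $75,800.00.
Referral share: 15% of $75,800.00 = $11,370.00; lead counsel retains $75,800.00 − $11,370.00 = $64,430.00.

$11,370.00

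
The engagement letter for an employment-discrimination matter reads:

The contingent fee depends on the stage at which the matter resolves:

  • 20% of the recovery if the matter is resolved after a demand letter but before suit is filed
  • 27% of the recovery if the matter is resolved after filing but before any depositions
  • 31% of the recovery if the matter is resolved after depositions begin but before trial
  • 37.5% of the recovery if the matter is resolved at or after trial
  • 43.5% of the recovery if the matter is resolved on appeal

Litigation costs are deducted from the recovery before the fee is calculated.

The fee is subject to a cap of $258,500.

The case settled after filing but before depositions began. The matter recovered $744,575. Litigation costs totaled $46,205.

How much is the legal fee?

$188,559.90

Fee base (net of costs): $744,575 − $46,205 = $698,370
The matter settled after filing but before depositions began, so the 27% rate applies.
$698,370 × 27% = $188,559.90
$188,559.90 is under the $258,500 cap.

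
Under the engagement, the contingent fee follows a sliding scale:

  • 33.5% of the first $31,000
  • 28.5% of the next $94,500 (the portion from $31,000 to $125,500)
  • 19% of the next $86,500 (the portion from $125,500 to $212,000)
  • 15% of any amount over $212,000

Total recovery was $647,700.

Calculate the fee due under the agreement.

$119,107.50

First $31,000 at 33.5% = $10,385.00
Next $94,500 at 28.5% = $26,932.50
Next $86,500 at 19% = $16,435.00
Remaining $435,700 at 15% = $65,355.00
Fee: $10,385.00 + $26,932.50 + $16,435.00 + $65,355.00 = $119,107.50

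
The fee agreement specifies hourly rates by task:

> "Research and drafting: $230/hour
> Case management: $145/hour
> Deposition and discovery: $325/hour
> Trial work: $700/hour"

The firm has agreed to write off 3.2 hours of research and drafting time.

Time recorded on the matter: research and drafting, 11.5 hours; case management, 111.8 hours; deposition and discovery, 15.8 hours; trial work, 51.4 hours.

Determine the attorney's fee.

$59,235.00

Research and drafting: 11.5 × $230 = $2,645.00
Case management: 111.8 × $145 = $16,211.00
Deposition and discovery: 15.8 × $325 = $5,135.00
Trial work: 51.4 × $700 = $35,980.00
Subtotal: $59,971.00
Write-off: 3.2 × $230 = $736.00
Total: $59,971.00 − $736.00 = $59,235.00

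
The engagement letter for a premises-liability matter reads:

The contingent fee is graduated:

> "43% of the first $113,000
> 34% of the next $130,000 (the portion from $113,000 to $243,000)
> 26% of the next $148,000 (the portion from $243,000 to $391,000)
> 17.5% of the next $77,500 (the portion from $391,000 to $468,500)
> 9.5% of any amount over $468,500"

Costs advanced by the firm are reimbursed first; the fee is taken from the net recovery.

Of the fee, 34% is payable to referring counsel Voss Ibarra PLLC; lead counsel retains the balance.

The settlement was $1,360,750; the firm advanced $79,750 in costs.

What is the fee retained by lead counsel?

Fee base (net of costs): $1,360,750 − $79,750 = $1,281,000
First $113,000 at 43% = $48,590.00
Next $130,000 at 34% = $44,200.00
Next $148,000 at 26% = $38,480.00
Next $77,500 at 17.5% = $13,562.50
Remaining $812,500 at 9.5% = $77,187.50
Fee: $48,590.00 + $44,200.00 + $38,480.00 + $13,562.50 + $77,187.50 = $222,020.00
Referral share: 34% of $222,020.00 = $75,486.80; lead counsel retains $222,020.00 − $75,486.80 = $146,533.20.

$146,533.20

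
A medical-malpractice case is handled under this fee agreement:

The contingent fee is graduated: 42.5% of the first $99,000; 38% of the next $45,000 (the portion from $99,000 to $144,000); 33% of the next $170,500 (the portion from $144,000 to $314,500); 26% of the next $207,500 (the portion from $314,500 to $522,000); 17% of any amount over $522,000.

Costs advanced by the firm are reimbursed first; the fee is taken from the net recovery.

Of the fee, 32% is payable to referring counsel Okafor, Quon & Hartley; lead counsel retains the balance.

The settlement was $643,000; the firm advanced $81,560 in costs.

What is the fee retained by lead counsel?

Fee base (net of costs): $643,000 − $81,560 = $561,440
First $99,000 at 42.5% = $42,075.00
Next $45,000 at 38% = $17,100.00
Next $170,500 at 33% = $56,265.00
Next $207,500 at 26% = $53,950.00
Remaining $39,440 at 17% = $6,704.80
Fee: $42,075.00 + $17,100.00 + $56,265.00 + $53,950.00 + $6,704.80 = $176,094.80
Referral share: 32% of $176,094.80 = $56,350.34; lead counsel retains $176,094.80 − $56,350.34 = $119,744.46.

$119,744.46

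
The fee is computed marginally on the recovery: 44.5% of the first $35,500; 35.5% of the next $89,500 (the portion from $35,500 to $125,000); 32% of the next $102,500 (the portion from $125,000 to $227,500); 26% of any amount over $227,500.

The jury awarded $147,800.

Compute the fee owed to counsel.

First $35,500 at 44.5% = $15,797.50
Next $89,500 at 35.5% = $31,772.50
Remaining $22,800 at 32% = $7,296.00
Fee: $15,797.50 + $31,772.50 + $7,296.00 = $54,866.00

$54,866.00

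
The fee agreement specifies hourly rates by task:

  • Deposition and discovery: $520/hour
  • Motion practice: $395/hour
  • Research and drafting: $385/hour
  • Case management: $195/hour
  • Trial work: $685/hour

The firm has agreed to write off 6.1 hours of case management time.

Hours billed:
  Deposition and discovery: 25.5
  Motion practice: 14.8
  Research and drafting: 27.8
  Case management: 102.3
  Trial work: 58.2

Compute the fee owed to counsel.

Deposition and discovery: 25.5 × $520 = $13,260.00
Motion practice: 14.8 × $395 = $5,846.00
Research and drafting: 27.8 × $385 = $10,703.00
Case management: 102.3 × $195 = $19,948.50
Trial work: 58.2 × $685 = $39,867.00
Subtotal: $89,624.50
Write-off: 6.1 × $195 = $1,189.50
Total: $89,624.50 − $1,189.50 = $88,435.00

$88,435.00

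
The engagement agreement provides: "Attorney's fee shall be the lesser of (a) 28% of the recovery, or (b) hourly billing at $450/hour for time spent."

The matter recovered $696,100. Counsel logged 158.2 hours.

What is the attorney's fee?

$71,190.00

(a) 28% of $696,100 = $194,908.00
(b) 158.2 × $450 = $71,190.00
The lesser is (b): $71,190.00.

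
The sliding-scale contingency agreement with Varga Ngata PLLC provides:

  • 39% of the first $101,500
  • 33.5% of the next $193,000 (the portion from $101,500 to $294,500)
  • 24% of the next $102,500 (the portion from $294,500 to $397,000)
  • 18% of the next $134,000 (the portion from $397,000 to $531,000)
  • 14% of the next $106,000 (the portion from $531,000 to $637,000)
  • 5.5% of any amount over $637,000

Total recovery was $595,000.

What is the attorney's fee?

First $101,500 at 39% = $39,585.00
Next $193,000 at 33.5% = $64,655.00
Next $102,500 at 24% = $24,600.00
Next $134,000 at 18% = $24,120.00
Remaining $64,000 at 14% = $8,960.00
Fee: $39,585.00 + $64,655.00 + $24,600.00 + $24,120.00 + $8,960.00 = $161,920.00

$161,920.00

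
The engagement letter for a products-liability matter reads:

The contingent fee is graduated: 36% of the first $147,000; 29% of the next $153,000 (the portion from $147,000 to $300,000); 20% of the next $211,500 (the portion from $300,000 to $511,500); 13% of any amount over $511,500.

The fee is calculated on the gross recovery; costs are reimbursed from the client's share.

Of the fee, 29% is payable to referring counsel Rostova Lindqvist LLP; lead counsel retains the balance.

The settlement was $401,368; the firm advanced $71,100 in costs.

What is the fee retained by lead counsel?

$83,470.16

Fee base is the gross recovery, $401,368; costs are reimbursed separately.
First $147,000 at 36% = $52,920.00
Next $153,000 at 29% = $44,370.00
Remaining $101,368 at 20% = $20,273.60
Fee: $52,920.00 + $44,370.00 + $20,273.60 = $117,563.60
Referral share: 29% of $117,563.60 = $34,093.44; lead counsel retains $117,563.60 − $34,093.44 = $83,470.16.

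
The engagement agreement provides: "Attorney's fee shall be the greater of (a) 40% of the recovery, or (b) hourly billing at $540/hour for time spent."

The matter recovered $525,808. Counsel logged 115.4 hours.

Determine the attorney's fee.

(a) 40% of $525,808 = $210,323.20
(b) 115.4 × $540 = $62,316.00
The greater is (a): $210,323.20.

$210,323.20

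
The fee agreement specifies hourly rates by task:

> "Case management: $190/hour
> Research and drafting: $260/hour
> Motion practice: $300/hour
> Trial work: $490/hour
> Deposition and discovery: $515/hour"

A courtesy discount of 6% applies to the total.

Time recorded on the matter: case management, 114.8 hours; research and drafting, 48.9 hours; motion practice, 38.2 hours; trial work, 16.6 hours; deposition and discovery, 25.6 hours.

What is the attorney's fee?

Case management: 114.8 × $190 = $21,812.00
Research and drafting: 48.9 × $260 = $12,714.00
Motion practice: 38.2 × $300 = $11,460.00
Trial work: 16.6 × $490 = $8,134.00
Deposition and discovery: 25.6 × $515 = $13,184.00
Subtotal: $67,304.00
Less 6% discount: −$4,038.24
Total: $67,304.00 − $4,038.24 = $63,265.76

$63,265.76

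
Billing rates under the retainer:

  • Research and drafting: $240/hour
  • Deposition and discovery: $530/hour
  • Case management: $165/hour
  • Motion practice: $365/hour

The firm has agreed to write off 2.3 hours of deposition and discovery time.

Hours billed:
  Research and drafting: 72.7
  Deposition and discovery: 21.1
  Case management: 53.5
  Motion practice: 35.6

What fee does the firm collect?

$49,233.50

Research and drafting: 72.7 × $240 = $17,448.00
Deposition and discovery: 21.1 × $530 = $11,183.00
Case management: 53.5 × $165 = $8,827.50
Motion practice: 35.6 × $365 = $12,994.00
Subtotal: $50,452.50
Write-off: 2.3 × $530 = $1,219.00
Total: $50,452.50 − $1,219.00 = $49,233.50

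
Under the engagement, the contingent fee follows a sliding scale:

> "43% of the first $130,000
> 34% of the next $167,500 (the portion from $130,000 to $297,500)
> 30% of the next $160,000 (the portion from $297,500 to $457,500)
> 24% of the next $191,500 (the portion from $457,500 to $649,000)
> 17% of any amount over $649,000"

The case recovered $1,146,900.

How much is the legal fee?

$291,453.00

First $130,000 at 43% = $55,900.00
Next $167,500 at 34% = $56,950.00
Next $160,000 at 30% = $48,000.00
Next $191,500 at 24% = $45,960.00
Remaining $497,900 at 17% = $84,643.00
Fee: $55,900.00 + $56,950.00 + $48,000.00 + $45,960.00 + $84,643.00 = $291,453.00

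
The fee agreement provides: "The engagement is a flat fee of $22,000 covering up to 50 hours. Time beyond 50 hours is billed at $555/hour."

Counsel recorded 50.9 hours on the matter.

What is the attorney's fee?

Flat fee: $22,000.00
Excess hours: 50.9 − 50 = 0.9
Overrun: 0.9 × $555 = $499.50
Total: $22,000.00 + $499.50 = $22,499.50

$22,499.50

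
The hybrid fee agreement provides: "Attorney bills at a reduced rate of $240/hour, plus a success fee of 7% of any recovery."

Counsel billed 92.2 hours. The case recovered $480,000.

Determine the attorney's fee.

$55,728.00

Hourly: 92.2 × $240 = $22,128.00
Success fee: 7% of $480,000 = $33,600.00
Total: $22,128.00 + $33,600.00 = $55,728.00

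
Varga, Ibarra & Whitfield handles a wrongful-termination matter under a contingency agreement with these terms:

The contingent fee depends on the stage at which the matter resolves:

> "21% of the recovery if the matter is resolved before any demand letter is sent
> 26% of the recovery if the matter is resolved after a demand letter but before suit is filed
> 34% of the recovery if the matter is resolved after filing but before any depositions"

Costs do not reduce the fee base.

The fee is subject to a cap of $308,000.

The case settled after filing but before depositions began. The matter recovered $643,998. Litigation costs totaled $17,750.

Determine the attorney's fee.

Fee base is the gross recovery, $643,998; costs are reimbursed separately.
The matter settled after filing but before depositions began, so the 34% rate applies.
$643,998 × 34% = $218,959.32
$218,959.32 is under the $308,000 cap.

$218,959.32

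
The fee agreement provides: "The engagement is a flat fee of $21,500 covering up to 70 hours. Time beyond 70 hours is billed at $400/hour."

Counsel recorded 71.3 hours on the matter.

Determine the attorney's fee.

Flat fee: $21,500.00
Excess hours: 71.3 − 70 = 1.3
Overrun: 1.3 × $400 = $520.00
Total: $21,500.00 + $520.00 = $22,020.00

$22,020.00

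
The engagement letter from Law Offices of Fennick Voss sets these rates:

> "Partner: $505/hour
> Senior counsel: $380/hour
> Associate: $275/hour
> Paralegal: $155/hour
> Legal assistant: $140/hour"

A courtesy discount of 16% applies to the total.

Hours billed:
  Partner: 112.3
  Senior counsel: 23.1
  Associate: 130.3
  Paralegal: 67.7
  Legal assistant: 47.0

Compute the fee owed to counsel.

$99,452.22

Partner: 112.3 × $505 = $56,711.50
Senior counsel: 23.1 × $380 = $8,778.00
Associate: 130.3 × $275 = $35,832.50
Paralegal: 67.7 × $155 = $10,493.50
Legal assistant: 47.0 × $140 = $6,580.00
Subtotal: $118,395.50
Less 16% discount: −$18,943.28
Total: $118,395.50 − $18,943.28 = $99,452.22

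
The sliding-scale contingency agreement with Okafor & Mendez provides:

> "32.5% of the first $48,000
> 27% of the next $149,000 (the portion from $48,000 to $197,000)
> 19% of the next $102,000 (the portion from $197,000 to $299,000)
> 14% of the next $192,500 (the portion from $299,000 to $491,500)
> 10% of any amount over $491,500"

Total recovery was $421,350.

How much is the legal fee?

$92,339.00

First $48,000 at 32.5% = $15,600.00
Next $149,000 at 27% = $40,230.00
Next $102,000 at 19% = $19,380.00
Remaining $122,350 at 14% = $17,129.00
Fee: $15,600.00 + $40,230.00 + $19,380.00 + $17,129.00 = $92,339.00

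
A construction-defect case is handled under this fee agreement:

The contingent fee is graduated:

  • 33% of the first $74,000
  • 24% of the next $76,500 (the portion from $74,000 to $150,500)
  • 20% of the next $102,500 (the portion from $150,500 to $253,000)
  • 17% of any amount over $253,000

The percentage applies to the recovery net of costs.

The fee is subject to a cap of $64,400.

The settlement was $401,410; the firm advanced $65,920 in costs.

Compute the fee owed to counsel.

$64,400.00

Fee base (net of costs): $401,410 − $65,920 = $335,490
First $74,000 at 33% = $24,420.00
Next $76,500 at 24% = $18,360.00
Next $102,500 at 20% = $20,500.00
Remaining $82,490 at 17% = $14,023.30
Fee: $24,420.00 + $18,360.00 + $20,500.00 + $14,023.30 = $77,303.30
$77,303.30 exceeds the $64,400 cap, so the fee is capped at $64,400.00.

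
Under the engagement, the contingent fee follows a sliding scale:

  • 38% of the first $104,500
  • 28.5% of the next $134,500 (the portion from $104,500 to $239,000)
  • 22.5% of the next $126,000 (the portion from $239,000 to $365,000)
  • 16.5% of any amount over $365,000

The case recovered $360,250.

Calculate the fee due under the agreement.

First $104,500 at 38% = $39,710.00
Next $134,500 at 28.5% = $38,332.50
Remaining $121,250 at 22.5% = $27,281.25
Fee: $39,710.00 + $38,332.50 + $27,281.25 = $105,323.75

$105,323.75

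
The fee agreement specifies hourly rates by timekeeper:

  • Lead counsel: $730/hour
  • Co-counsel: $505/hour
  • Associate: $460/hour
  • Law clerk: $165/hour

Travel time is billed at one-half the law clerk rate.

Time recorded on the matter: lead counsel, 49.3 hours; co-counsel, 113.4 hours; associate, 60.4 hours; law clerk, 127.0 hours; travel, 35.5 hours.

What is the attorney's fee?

Lead counsel: 49.3 × $730 = $35,989.00
Co-counsel: 113.4 × $505 = $57,267.00
Associate: 60.4 × $460 = $27,784.00
Law clerk: 127.0 × $165 = $20,955.00
Subtotal: $35,989.00 + $57,267.00 + $27,784.00 + $20,955.00 = $141,995.00
Travel: 35.5 × ($165 ÷ 2) = 35.5 × $82.50 = $2,928.75
Total: $141,995.00 + $2,928.75 = $144,923.75

$144,923.75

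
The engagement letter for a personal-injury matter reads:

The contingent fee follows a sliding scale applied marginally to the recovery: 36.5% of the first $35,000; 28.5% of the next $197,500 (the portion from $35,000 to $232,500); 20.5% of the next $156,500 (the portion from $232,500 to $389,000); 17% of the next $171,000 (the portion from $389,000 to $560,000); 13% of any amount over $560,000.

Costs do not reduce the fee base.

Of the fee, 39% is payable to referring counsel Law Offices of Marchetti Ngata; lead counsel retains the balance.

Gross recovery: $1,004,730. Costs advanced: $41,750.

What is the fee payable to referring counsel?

$73,331.66

Fee base is the gross recovery, $1,004,730; costs are reimbursed separately.
First $35,000 at 36.5% = $12,775.00
Next $197,500 at 28.5% = $56,287.50
Next $156,500 at 20.5% = $32,082.50
Next $171,000 at 17% = $29,070.00
Remaining $444,730 at 13% = $57,814.90
Fee: $12,775.00 + $56,287.50 + $32,082.50 + $29,070.00 + $57,814.90 = $188,029.90
Referral share: 39% of $188,029.90 = $73,331.66; lead counsel retains $188,029.90 − $73,331.66 = $114,698.24.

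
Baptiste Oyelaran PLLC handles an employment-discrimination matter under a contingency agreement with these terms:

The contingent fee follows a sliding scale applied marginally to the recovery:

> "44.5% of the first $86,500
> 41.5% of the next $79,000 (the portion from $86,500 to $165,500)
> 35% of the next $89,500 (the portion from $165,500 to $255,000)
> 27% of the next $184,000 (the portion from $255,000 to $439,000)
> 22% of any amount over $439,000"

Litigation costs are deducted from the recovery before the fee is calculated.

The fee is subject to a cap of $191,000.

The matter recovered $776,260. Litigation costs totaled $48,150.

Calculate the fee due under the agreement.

Fee base (net of costs): $776,260 − $48,150 = $728,110
First $86,500 at 44.5% = $38,492.50
Next $79,000 at 41.5% = $32,785.00
Next $89,500 at 35% = $31,325.00
Next $184,000 at 27% = $49,680.00
Remaining $289,110 at 22% = $63,604.20
Fee: $38,492.50 + $32,785.00 + $31,325.00 + $49,680.00 + $63,604.20 = $215,886.70
$215,886.70 exceeds the $191,000 cap, so the fee is capped at $191,000.00.

$191,000.00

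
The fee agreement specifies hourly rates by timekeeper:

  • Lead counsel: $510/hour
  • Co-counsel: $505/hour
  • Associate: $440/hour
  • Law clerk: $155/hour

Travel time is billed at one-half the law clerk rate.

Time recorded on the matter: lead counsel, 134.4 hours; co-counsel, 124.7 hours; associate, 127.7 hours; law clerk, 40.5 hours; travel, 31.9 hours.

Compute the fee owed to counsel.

$196,455.25

Lead counsel: 134.4 × $510 = $68,544.00
Co-counsel: 124.7 × $505 = $62,973.50
Associate: 127.7 × $440 = $56,188.00
Law clerk: 40.5 × $155 = $6,277.50
Subtotal: $68,544.00 + $62,973.50 + $56,188.00 + $6,277.50 = $193,983.00
Travel: 31.9 × ($155 ÷ 2) = 31.9 × $77.50 = $2,472.25
Total: $193,983.00 + $2,472.25 = $196,455.25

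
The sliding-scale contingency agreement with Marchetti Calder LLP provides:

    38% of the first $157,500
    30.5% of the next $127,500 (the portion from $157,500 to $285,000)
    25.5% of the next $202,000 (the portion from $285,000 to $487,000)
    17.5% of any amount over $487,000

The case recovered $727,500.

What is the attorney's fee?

First $157,500 at 38% = $59,850.00
Next $127,500 at 30.5% = $38,887.50
Next $202,000 at 25.5% = $51,510.00
Remaining $240,500 at 17.5% = $42,087.50
Fee: $59,850.00 + $38,887.50 + $51,510.00 + $42,087.50 = $192,335.00

$192,335.00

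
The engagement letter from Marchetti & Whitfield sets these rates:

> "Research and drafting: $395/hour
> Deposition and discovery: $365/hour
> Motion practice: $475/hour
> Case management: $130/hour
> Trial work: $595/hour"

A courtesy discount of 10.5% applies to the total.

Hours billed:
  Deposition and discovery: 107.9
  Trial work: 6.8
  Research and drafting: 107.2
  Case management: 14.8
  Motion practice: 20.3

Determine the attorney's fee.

Research and drafting: 107.2 × $395 = $42,344.00
Deposition and discovery: 107.9 × $365 = $39,383.50
Motion practice: 20.3 × $475 = $9,642.50
Case management: 14.8 × $130 = $1,924.00
Trial work: 6.8 × $595 = $4,046.00
Subtotal: $97,340.00
Less 10.5% discount: −$10,220.70
Total: $97,340.00 − $10,220.70 = $87,119.30

$87,119.30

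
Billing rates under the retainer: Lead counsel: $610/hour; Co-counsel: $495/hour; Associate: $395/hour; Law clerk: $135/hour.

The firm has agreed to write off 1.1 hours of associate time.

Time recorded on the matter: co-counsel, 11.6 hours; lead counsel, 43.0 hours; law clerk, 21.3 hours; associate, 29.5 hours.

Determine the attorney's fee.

$46,065.50

Lead counsel: 43.0 × $610 = $26,230.00
Co-counsel: 11.6 × $495 = $5,742.00
Associate: 29.5 × $395 = $11,652.50
Law clerk: 21.3 × $135 = $2,875.50
Subtotal: $46,500.00
Write-off: 1.1 × $395 = $434.50
Total: $46,500.00 − $434.50 = $46,065.50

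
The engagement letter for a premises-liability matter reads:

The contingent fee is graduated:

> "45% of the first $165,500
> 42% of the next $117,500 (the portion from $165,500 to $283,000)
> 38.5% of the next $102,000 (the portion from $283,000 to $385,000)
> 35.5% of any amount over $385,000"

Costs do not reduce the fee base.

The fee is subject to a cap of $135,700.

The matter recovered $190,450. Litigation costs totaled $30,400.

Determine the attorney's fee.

Fee base is the gross recovery, $190,450; costs are reimbursed separately.
First $165,500 at 45% = $74,475.00
Remaining $24,950 at 42% = $10,479.00
Fee: $74,475.00 + $10,479.00 = $84,954.00
$84,954.00 is under the $135,700 cap.

$84,954.00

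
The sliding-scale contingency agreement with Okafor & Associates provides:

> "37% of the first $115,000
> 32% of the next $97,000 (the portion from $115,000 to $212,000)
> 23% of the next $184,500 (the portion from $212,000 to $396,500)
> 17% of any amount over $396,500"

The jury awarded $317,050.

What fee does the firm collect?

First $115,000 at 37% = $42,550.00
Next $97,000 at 32% = $31,040.00
Remaining $105,050 at 23% = $24,161.50
Fee: $42,550.00 + $31,040.00 + $24,161.50 = $97,751.50

$97,751.50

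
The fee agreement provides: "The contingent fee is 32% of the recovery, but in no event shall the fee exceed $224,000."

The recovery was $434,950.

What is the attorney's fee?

$139,184.00

32% of $434,950 = $139,184.00
That is under the $224,000 cap.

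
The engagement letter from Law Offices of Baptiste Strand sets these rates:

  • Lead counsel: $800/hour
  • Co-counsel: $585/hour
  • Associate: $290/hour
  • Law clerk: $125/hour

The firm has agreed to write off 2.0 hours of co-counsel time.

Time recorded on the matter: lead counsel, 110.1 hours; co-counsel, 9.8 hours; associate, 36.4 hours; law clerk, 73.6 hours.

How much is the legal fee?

Lead counsel: 110.1 × $800 = $88,080.00
Co-counsel: 9.8 × $585 = $5,733.00
Associate: 36.4 × $290 = $10,556.00
Law clerk: 73.6 × $125 = $9,200.00
Subtotal: $113,569.00
Write-off: 2.0 × $585 = $1,170.00
Total: $113,569.00 − $1,170.00 = $112,399.00

$112,399.00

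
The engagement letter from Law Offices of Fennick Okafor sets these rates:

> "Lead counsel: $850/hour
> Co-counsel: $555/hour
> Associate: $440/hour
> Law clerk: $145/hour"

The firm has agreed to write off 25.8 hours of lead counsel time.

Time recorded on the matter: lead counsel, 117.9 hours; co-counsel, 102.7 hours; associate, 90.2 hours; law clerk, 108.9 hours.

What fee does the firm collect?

Lead counsel: 117.9 × $850 = $100,215.00
Co-counsel: 102.7 × $555 = $56,998.50
Associate: 90.2 × $440 = $39,688.00
Law clerk: 108.9 × $145 = $15,790.50
Subtotal: $212,692.00
Write-off: 25.8 × $850 = $21,930.00
Total: $212,692.00 − $21,930.00 = $190,762.00

$190,762.00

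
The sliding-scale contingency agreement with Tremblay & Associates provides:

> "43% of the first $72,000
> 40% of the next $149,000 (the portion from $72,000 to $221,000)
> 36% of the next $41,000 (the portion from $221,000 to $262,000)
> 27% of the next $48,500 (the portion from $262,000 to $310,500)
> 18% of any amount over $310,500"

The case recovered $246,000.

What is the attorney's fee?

$99,560.00

First $72,000 at 43% = $30,960.00
Next $149,000 at 40% = $59,600.00
Remaining $25,000 at 36% = $9,000.00
Fee: $30,960.00 + $59,600.00 + $9,000.00 = $99,560.00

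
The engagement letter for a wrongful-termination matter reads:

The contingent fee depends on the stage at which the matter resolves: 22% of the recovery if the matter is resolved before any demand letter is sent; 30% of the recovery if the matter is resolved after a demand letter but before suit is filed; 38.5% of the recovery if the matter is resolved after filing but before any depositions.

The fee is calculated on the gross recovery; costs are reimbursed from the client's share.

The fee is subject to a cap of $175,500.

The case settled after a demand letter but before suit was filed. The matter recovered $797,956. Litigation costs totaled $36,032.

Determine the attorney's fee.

Fee base is the gross recovery, $797,956; costs are reimbursed separately.
The matter settled after a demand letter but before suit was filed, so the 30% rate applies.
$797,956 × 30% = $239,386.80
$239,386.80 exceeds the $175,500 cap, so the fee is capped at $175,500.00.

$175,500.00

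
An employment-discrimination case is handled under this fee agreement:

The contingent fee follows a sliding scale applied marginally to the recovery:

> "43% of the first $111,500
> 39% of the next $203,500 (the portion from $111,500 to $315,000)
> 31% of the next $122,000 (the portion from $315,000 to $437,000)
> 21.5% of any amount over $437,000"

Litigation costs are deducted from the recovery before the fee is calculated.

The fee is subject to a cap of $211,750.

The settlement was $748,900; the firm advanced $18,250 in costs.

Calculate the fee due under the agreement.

$211,750.00

Fee base (net of costs): $748,900 − $18,250 = $730,650
First $111,500 at 43% = $47,945.00
Next $203,500 at 39% = $79,365.00
Next $122,000 at 31% = $37,820.00
Remaining $293,650 at 21.5% = $63,134.75
Fee: $47,945.00 + $79,365.00 + $37,820.00 + $63,134.75 = $228,264.75
$228,264.75 exceeds the $211,750 cap, so the fee is capped at $211,750.00.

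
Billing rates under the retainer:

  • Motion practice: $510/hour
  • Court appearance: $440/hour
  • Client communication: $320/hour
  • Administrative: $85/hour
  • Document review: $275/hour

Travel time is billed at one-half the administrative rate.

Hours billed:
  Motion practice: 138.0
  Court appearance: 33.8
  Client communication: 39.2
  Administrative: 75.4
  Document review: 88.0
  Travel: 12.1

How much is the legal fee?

Motion practice: 138.0 × $510 = $70,380.00
Court appearance: 33.8 × $440 = $14,872.00
Client communication: 39.2 × $320 = $12,544.00
Administrative: 75.4 × $85 = $6,409.00
Document review: 88.0 × $275 = $24,200.00
Subtotal: $70,380.00 + $14,872.00 + $12,544.00 + $6,409.00 + $24,200.00 = $128,405.00
Travel: 12.1 × ($85 ÷ 2) = 12.1 × $42.50 = $514.25
Total: $128,405.00 + $514.25 = $128,919.25

$128,919.25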